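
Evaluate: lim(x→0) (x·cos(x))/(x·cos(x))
This is a 0/0 indeterminate form.

Apply L'Hôpital's rule: differentiate numerator and denominator separately.
  f(x) = x·cos(x)   ⇒   f'(x) = -x·sin(x) + cos(x)
  g(x) = x·cos(x)   ⇒   g'(x) = -x·sin(x) + cos(x)
  lim(x→0) f'(x)/g'(x) = lim(x→0) (-x·sin(x) + cos(x))/(-x·sin(x) + cos(x))
  = 1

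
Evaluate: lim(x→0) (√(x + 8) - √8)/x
This is a standard limit.

Factor or rationalize the expression:
  lim(x→0) (√(x + 8) - √8)/x = sqrt(2)/8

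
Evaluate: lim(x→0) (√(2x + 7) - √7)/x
This is a standard limit.

Factor or rationalize the expression:
  lim(x→0) (√(2x + 7) - √7)/x = sqrt(7)/7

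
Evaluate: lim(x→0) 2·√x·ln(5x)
This is a 0·∞ indeterminate form.

Rewrite 0·∞ as a quotient (0/0 or ∞/∞ form), then apply L'Hôpital's rule:
  lim(x→0) 2·√x·ln(5x) = 0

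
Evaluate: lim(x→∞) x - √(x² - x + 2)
This is an ∞-∞ indeterminate form.

Combine fractions or rationalize to convert ∞-∞ to 0/0 form:
  lim(x→∞) x - √(x² - x + 2) = 1/2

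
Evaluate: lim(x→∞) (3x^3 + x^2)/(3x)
This is an ∞/∞ indeterminate form.

Apply L'Hôpital's rule: differentiate numerator and denominator separately.
  f(x) = 3·x^3 + x^2   ⇒   f'(x) = 9·x^2 + 2·x
  g(x) = 3·x   ⇒   g'(x) = 3
  lim(x→∞) f'(x)/g'(x) = lim(x→∞) (9·x^2 + 2·x)/(3)
  = ∞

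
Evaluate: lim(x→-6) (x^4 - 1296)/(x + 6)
This is a standard limit.

Factor or rationalize the expression:
  lim(x→-6) (x^4 - 1296)/(x + 6) = -864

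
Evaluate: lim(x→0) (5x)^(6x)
This is an exponential indeterminate form.

For exponential indeterminate forms, take the natural log:
  Let L = lim(x→0) (5x)^(6x)
  Then ln(L) = lim(x→0) [exponent × ln(base)]
  Evaluate using L'Hôpital or standard limits, then exponentiate.
  L = 1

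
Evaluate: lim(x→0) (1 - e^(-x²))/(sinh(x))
This is a 0/0 indeterminate form.

Apply L'Hôpital's rule: differentiate numerator and denominator separately.
  f(x) = 1 - e^(-x^2)   ⇒   f'(x) = 2·x·e^(-x^2)
  g(x) = sinh(x)   ⇒   g'(x) = cosh(x)
  lim(x→0) f'(x)/g'(x) = lim(x→0) (2·x·e^(-x^2))/(cosh(x))
  = 0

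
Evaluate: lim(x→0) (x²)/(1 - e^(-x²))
This is a 0/0 indeterminate form.

Apply L'Hôpital's rule: differentiate numerator and denominator separately.
  f(x) = x^2   ⇒   f'(x) = 2·x
  g(x) = 1 - e^(-x^2)   ⇒   g'(x) = 2·x·e^(-x^2)
  lim(x→0) f'(x)/g'(x) = lim(x→0) (2·x)/(2·x·e^(-x^2))
  = 1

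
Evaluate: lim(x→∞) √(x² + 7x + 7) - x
This is an ∞-∞ indeterminate form.

Combine fractions or rationalize to convert ∞-∞ to 0/0 form:
  lim(x→∞) √(x² + 7x + 7) - x = 7/2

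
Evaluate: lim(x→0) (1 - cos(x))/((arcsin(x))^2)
This is a 0/0 indeterminate form.

Apply L'Hôpital's rule: differentiate numerator and denominator separately.
  f(x) = 1 - cos(x)   ⇒   f'(x) = sin(x)
  g(x) = asin(x)^2   ⇒   g'(x) = 2·asin(x)/sqrt(1 - x^2)
  lim(x→0) f'(x)/g'(x) = lim(x→0) (sin(x))/(2·asin(x)/sqrt(1 - x^2))
  = 1/2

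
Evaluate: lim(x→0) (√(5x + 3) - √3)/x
This is a standard limit.

Factor or rationalize the expression:
  lim(x→0) (√(5x + 3) - √3)/x = 5·sqrt(3)/6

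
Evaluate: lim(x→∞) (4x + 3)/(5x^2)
This is an ∞/∞ indeterminate form.

Apply L'Hôpital's rule: differentiate numerator and denominator separately.
  f(x) = 4·x + 3   ⇒   f'(x) = 4
  g(x) = 5·x^2   ⇒   g'(x) = 10·x
  lim(x→∞) f'(x)/g'(x) = lim(x→∞) (4)/(10·x)
  = 0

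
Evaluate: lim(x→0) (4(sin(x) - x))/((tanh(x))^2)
This is a 0/0 indeterminate form.

Apply L'Hôpital's rule: differentiate numerator and denominator separately.
  f(x) = -4·x + 4·sin(x)   ⇒   f'(x) = 4·cos(x) - 4
  g(x) = tanh(x)^2   ⇒   g'(x) = (2 - 2·tanh(x)^2)·tanh(x)
  lim(x→0) f'(x)/g'(x) = lim(x→0) (4·cos(x) - 4)/((2 - 2·tanh(x)^2)·tanh(x))
  = 0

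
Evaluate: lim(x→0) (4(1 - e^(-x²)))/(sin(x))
This is a 0/0 indeterminate form.

Apply L'Hôpital's rule: differentiate numerator and denominator separately.
  f(x) = 4 - 4·e^(-x^2)   ⇒   f'(x) = 8·x·e^(-x^2)
  g(x) = sin(x)   ⇒   g'(x) = cos(x)
  lim(x→0) f'(x)/g'(x) = lim(x→0) (8·x·e^(-x^2))/(cos(x))
  = 0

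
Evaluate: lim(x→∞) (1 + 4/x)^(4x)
This is an exponential indeterminate form.

For exponential indeterminate forms, take the natural log:
  Let L = lim(x→∞) (1 + 4/x)^(4x)
  Then ln(L) = lim(x→∞) [exponent × ln(base)]
  Evaluate using L'Hôpital or standard limits, then exponentiate.
  L = e^(16)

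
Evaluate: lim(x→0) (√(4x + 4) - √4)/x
This is a standard limit.

Factor or rationalize the expression:
  lim(x→0) (√(4x + 4) - √4)/x = 1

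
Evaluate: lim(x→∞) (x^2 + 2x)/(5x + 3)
This is an ∞/∞ indeterminate form.

Apply L'Hôpital's rule: differentiate numerator and denominator separately.
  f(x) = x^2 + 2·x   ⇒   f'(x) = 2·x + 2
  g(x) = 5·x + 3   ⇒   g'(x) = 5
  lim(x→∞) f'(x)/g'(x) = lim(x→∞) (2·x + 2)/(5)
  = ∞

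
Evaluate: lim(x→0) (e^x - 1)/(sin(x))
This is a 0/0 indeterminate form.

Apply L'Hôpital's rule: differentiate numerator and denominator separately.
  f(x) = e^(x) - 1   ⇒   f'(x) = e^(x)
  g(x) = sin(x)   ⇒   g'(x) = cos(x)
  lim(x→0) f'(x)/g'(x) = lim(x→0) (e^(x))/(cos(x))
  = 1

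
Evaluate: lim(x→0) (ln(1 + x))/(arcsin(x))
This is a 0/0 indeterminate form.

Apply L'Hôpital's rule: differentiate numerator and denominator separately.
  f(x) = ln(x + 1)   ⇒   f'(x) = 1/(x + 1)
  g(x) = asin(x)   ⇒   g'(x) = 1/sqrt(1 - x^2)
  lim(x→0) f'(x)/g'(x) = lim(x→0) (1/(x + 1))/(1/sqrt(1 - x^2))
  = 1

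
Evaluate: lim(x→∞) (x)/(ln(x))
This is an ∞/∞ indeterminate form.

Apply L'Hôpital's rule: differentiate numerator and denominator separately.
  f(x) = x   ⇒   f'(x) = 1
  g(x) = ln(x)   ⇒   g'(x) = 1/x
  lim(x→∞) f'(x)/g'(x) = lim(x→∞) (1)/(1/x)
  = ∞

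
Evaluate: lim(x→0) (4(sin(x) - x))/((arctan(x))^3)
This is a 0/0 indeterminate form.

Apply L'Hôpital's rule: differentiate numerator and denominator separately.
  f(x) = -4·x + 4·sin(x)   ⇒   f'(x) = 4·cos(x) - 4
  g(x) = atan(x)^3   ⇒   g'(x) = 3·atan(x)^2/(x^2 + 1)
  lim(x→0) f'(x)/g'(x) = lim(x→0) (4·cos(x) - 4)/(3·atan(x)^2/(x^2 + 1))
  = -2/3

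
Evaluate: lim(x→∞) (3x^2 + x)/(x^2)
This is an ∞/∞ indeterminate form.

Apply L'Hôpital's rule: differentiate numerator and denominator separately.
  f(x) = 3·x^2 + x   ⇒   f'(x) = 6·x + 1
  g(x) = x^2   ⇒   g'(x) = 2·x
  lim(x→∞) f'(x)/g'(x) = lim(x→∞) (6·x + 1)/(2·x)
  = 3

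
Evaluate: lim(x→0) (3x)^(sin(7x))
This is an exponential indeterminate form.

For exponential indeterminate forms, take the natural log:
  Let L = lim(x→0) (3x)^(sin(7x))
  Then ln(L) = lim(x→0) [exponent × ln(base)]
  Evaluate using L'Hôpital or standard limits, then exponentiate.
  L = 1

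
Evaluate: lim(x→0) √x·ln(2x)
This is a 0·∞ indeterminate form.

Rewrite 0·∞ as a quotient (0/0 or ∞/∞ form), then apply L'Hôpital's rule:
  lim(x→0) √x·ln(2x) = 0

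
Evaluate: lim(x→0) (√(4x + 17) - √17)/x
This is a standard limit.

Factor or rationalize the expression:
  lim(x→0) (√(4x + 17) - √17)/x = 2·sqrt(17)/17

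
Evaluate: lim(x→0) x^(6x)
This is an exponential indeterminate form.

For exponential indeterminate forms, take the natural log:
  Let L = lim(x→0) x^(6x)
  Then ln(L) = lim(x→0) [exponent × ln(base)]
  Evaluate using L'Hôpital or standard limits, then exponentiate.
  L = 1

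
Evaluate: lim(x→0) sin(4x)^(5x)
This is an exponential indeterminate form.

For exponential indeterminate forms, take the natural log:
  Let L = lim(x→0) sin(4x)^(5x)
  Then ln(L) = lim(x→0) [exponent × ln(base)]
  Evaluate using L'Hôpital or standard limits, then exponentiate.
  L = 1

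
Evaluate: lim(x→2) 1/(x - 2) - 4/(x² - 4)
This is an ∞-∞ indeterminate form.

Combine fractions or rationalize to convert ∞-∞ to 0/0 form:
  lim(x→2) 1/(x - 2) - 4/(x² - 4) = 1/4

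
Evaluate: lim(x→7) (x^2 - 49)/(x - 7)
This is a standard limit.

Factor or rationalize the expression:
  lim(x→7) (x^2 - 49)/(x - 7) = 14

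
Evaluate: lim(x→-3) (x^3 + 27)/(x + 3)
This is a standard limit.

Factor or rationalize the expression:
  lim(x→-3) (x^3 + 27)/(x + 3) = 27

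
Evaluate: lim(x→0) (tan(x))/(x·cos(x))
This is a 0/0 indeterminate form.

Apply L'Hôpital's rule: differentiate numerator and denominator separately.
  f(x) = tan(x)   ⇒   f'(x) = tan(x)^2 + 1
  g(x) = x·cos(x)   ⇒   g'(x) = -x·sin(x) + cos(x)
  lim(x→0) f'(x)/g'(x) = lim(x→0) (tan(x)^2 + 1)/(-x·sin(x) + cos(x))
  = 1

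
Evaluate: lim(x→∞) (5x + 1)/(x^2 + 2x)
This is an ∞/∞ indeterminate form.

Apply L'Hôpital's rule: differentiate numerator and denominator separately.
  f(x) = 5·x + 1   ⇒   f'(x) = 5
  g(x) = x^2 + 2·x   ⇒   g'(x) = 2·x + 2
  lim(x→∞) f'(x)/g'(x) = lim(x→∞) (5)/(2·x + 2)
  = 0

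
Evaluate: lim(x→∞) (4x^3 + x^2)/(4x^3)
This is an ∞/∞ indeterminate form.

Apply L'Hôpital's rule: differentiate numerator and denominator separately.
  f(x) = 4·x^3 + x^2   ⇒   f'(x) = 12·x^2 + 2·x
  g(x) = 4·x^3   ⇒   g'(x) = 12·x^2
  lim(x→∞) f'(x)/g'(x) = lim(x→∞) (12·x^2 + 2·x)/(12·x^2)
  = 1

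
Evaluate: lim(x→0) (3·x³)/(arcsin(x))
This is a 0/0 indeterminate form.

Apply L'Hôpital's rule: differentiate numerator and denominator separately.
  f(x) = 3·x^3   ⇒   f'(x) = 9·x^2
  g(x) = asin(x)   ⇒   g'(x) = 1/sqrt(1 - x^2)
  lim(x→0) f'(x)/g'(x) = lim(x→0) (9·x^2)/(1/sqrt(1 - x^2))
  = 0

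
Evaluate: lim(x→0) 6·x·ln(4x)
This is a 0·∞ indeterminate form.

Rewrite 0·∞ as a quotient (0/0 or ∞/∞ form), then apply L'Hôpital's rule:
  lim(x→0) 6·x·ln(4x) = 0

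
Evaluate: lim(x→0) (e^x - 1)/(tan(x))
This is a 0/0 indeterminate form.

Apply L'Hôpital's rule: differentiate numerator and denominator separately.
  f(x) = e^(x) - 1   ⇒   f'(x) = e^(x)
  g(x) = tan(x)   ⇒   g'(x) = tan(x)^2 + 1
  lim(x→0) f'(x)/g'(x) = lim(x→0) (e^(x))/(tan(x)^2 + 1)
  = 1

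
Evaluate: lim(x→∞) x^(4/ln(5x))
This is an exponential indeterminate form.

For exponential indeterminate forms, take the natural log:
  Let L = lim(x→∞) x^(4/ln(5x))
  Then ln(L) = lim(x→∞) [exponent × ln(base)]
  Evaluate using L'Hôpital or standard limits, then exponentiate.
  L = e^(4)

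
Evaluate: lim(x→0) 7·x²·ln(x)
This is a 0·∞ indeterminate form.

Rewrite 0·∞ as a quotient (0/0 or ∞/∞ form), then apply L'Hôpital's rule:
  lim(x→0) 7·x²·ln(x) = 0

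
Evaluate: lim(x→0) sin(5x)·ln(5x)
This is a 0·∞ indeterminate form.

Rewrite 0·∞ as a quotient (0/0 or ∞/∞ form), then apply L'Hôpital's rule:
  lim(x→0) sin(5x)·ln(5x) = 0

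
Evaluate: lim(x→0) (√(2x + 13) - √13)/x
This is a standard limit.

Factor or rationalize the expression:
  lim(x→0) (√(2x + 13) - √13)/x = sqrt(13)/13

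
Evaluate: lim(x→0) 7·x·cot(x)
This is a 0·∞ indeterminate form.

Rewrite 0·∞ as a quotient (0/0 or ∞/∞ form), then apply L'Hôpital's rule:
  lim(x→0) 7·x·cot(x) = 7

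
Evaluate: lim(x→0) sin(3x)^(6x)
This is an exponential indeterminate form.

For exponential indeterminate forms, take the natural log:
  Let L = lim(x→0) sin(3x)^(6x)
  Then ln(L) = lim(x→0) [exponent × ln(base)]
  Evaluate using L'Hôpital or standard limits, then exponentiate.
  L = 1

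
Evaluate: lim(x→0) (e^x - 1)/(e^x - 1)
This is a 0/0 indeterminate form.

Apply L'Hôpital's rule: differentiate numerator and denominator separately.
  f(x) = e^(x) - 1   ⇒   f'(x) = e^(x)
  g(x) = e^(x) - 1   ⇒   g'(x) = e^(x)
  lim(x→0) f'(x)/g'(x) = lim(x→0) (e^(x))/(e^(x))
  = 1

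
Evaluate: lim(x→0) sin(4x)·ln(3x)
This is a 0·∞ indeterminate form.

Rewrite 0·∞ as a quotient (0/0 or ∞/∞ form), then apply L'Hôpital's rule:
  lim(x→0) sin(4x)·ln(3x) = 0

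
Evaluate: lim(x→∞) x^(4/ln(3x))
This is an exponential indeterminate form.

For exponential indeterminate forms, take the natural log:
  Let L = lim(x→∞) x^(4/ln(3x))
  Then ln(L) = lim(x→∞) [exponent × ln(base)]
  Evaluate using L'Hôpital or standard limits, then exponentiate.
  L = e^(4)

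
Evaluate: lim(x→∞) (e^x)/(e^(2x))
This is an ∞/∞ indeterminate form.

Apply L'Hôpital's rule: differentiate numerator and denominator separately.
  f(x) = e^(x)   ⇒   f'(x) = e^(x)
  g(x) = e^(2·x)   ⇒   g'(x) = 2·e^(2·x)
  lim(x→∞) f'(x)/g'(x) = lim(x→∞) (e^(x))/(2·e^(2·x))
  = 0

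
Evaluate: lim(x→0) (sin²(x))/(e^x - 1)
This is a 0/0 indeterminate form.

Apply L'Hôpital's rule: differentiate numerator and denominator separately.
  f(x) = sin(x)^2   ⇒   f'(x) = 2·sin(x)·cos(x)
  g(x) = e^(x) - 1   ⇒   g'(x) = e^(x)
  lim(x→0) f'(x)/g'(x) = lim(x→0) (2·sin(x)·cos(x))/(e^(x))
  = 0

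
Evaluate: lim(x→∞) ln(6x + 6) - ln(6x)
This is an ∞-∞ indeterminate form.

Combine fractions or rationalize to convert ∞-∞ to 0/0 form:
  lim(x→∞) ln(6x + 6) - ln(6x) = 0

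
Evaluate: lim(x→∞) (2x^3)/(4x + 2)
This is an ∞/∞ indeterminate form.

Apply L'Hôpital's rule: differentiate numerator and denominator separately.
  f(x) = 2·x^3   ⇒   f'(x) = 6·x^2
  g(x) = 4·x + 2   ⇒   g'(x) = 4
  lim(x→∞) f'(x)/g'(x) = lim(x→∞) (6·x^2)/(4)
  = ∞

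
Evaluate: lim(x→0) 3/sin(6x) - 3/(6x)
This is an ∞-∞ indeterminate form.

Combine fractions or rationalize to convert ∞-∞ to 0/0 form:
  lim(x→0) 3/sin(6x) - 3/(6x) = 0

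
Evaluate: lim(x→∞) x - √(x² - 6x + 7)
This is an ∞-∞ indeterminate form.

Combine fractions or rationalize to convert ∞-∞ to 0/0 form:
  lim(x→∞) x - √(x² - 6x + 7) = 3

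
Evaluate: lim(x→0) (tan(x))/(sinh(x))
This is a 0/0 indeterminate form.

Apply L'Hôpital's rule: differentiate numerator and denominator separately.
  f(x) = tan(x)   ⇒   f'(x) = tan(x)^2 + 1
  g(x) = sinh(x)   ⇒   g'(x) = cosh(x)
  lim(x→0) f'(x)/g'(x) = lim(x→0) (tan(x)^2 + 1)/(cosh(x))
  = 1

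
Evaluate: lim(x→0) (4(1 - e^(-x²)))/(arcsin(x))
This is a 0/0 indeterminate form.

Apply L'Hôpital's rule: differentiate numerator and denominator separately.
  f(x) = 4 - 4·e^(-x^2)   ⇒   f'(x) = 8·x·e^(-x^2)
  g(x) = asin(x)   ⇒   g'(x) = 1/sqrt(1 - x^2)
  lim(x→0) f'(x)/g'(x) = lim(x→0) (8·x·e^(-x^2))/(1/sqrt(1 - x^2))
  = 0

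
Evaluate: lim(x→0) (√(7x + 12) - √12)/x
This is a standard limit.

Factor or rationalize the expression:
  lim(x→0) (√(7x + 12) - √12)/x = 7·sqrt(3)/12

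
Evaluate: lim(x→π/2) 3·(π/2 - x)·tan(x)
This is a 0·∞ indeterminate form.

Rewrite 0·∞ as a quotient (0/0 or ∞/∞ form), then apply L'Hôpital's rule:
  lim(x→π/2) 3·(π/2 - x)·tan(x) = 3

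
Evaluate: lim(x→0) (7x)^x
This is an exponential indeterminate form.

For exponential indeterminate forms, take the natural log:
  Let L = lim(x→0) (7x)^x
  Then ln(L) = lim(x→0) [exponent × ln(base)]
  Evaluate using L'Hôpital or standard limits, then exponentiate.
  L = 1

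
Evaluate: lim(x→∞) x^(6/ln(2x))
This is an exponential indeterminate form.

For exponential indeterminate forms, take the natural log:
  Let L = lim(x→∞) x^(6/ln(2x))
  Then ln(L) = lim(x→∞) [exponent × ln(base)]
  Evaluate using L'Hôpital or standard limits, then exponentiate.
  L = e^(6)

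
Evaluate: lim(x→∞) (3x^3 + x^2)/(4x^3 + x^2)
This is an ∞/∞ indeterminate form.

Apply L'Hôpital's rule: differentiate numerator and denominator separately.
  f(x) = 3·x^3 + x^2   ⇒   f'(x) = 9·x^2 + 2·x
  g(x) = 4·x^3 + x^2   ⇒   g'(x) = 12·x^2 + 2·x
  lim(x→∞) f'(x)/g'(x) = lim(x→∞) (9·x^2 + 2·x)/(12·x^2 + 2·x)
  = 3/4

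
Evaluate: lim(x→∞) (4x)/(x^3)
This is an ∞/∞ indeterminate form.

Apply L'Hôpital's rule: differentiate numerator and denominator separately.
  f(x) = 4·x   ⇒   f'(x) = 4
  g(x) = x^3   ⇒   g'(x) = 3·x^2
  lim(x→∞) f'(x)/g'(x) = lim(x→∞) (4)/(3·x^2)
  = 0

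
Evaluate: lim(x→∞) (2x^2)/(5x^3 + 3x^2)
This is an ∞/∞ indeterminate form.

Apply L'Hôpital's rule: differentiate numerator and denominator separately.
  f(x) = 2·x^2   ⇒   f'(x) = 4·x
  g(x) = 5·x^3 + 3·x^2   ⇒   g'(x) = 15·x^2 + 6·x
  lim(x→∞) f'(x)/g'(x) = lim(x→∞) (4·x)/(15·x^2 + 6·x)
  = 0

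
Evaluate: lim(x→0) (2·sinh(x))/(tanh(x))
This is a 0/0 indeterminate form.

Apply L'Hôpital's rule: differentiate numerator and denominator separately.
  f(x) = 2·sinh(x)   ⇒   f'(x) = 2·cosh(x)
  g(x) = tanh(x)   ⇒   g'(x) = 1 - tanh(x)^2
  lim(x→0) f'(x)/g'(x) = lim(x→0) (2·cosh(x))/(1 - tanh(x)^2)
  = 2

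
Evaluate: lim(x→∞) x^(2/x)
This is an exponential indeterminate form.

For exponential indeterminate forms, take the natural log:
  Let L = lim(x→∞) x^(2/x)
  Then ln(L) = lim(x→∞) [exponent × ln(base)]
  Evaluate using L'Hôpital or standard limits, then exponentiate.
  L = 1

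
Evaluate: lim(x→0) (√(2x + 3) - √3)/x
This is a standard limit.

Factor or rationalize the expression:
  lim(x→0) (√(2x + 3) - √3)/x = sqrt(3)/3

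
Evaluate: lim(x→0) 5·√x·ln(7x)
This is a 0·∞ indeterminate form.

Rewrite 0·∞ as a quotient (0/0 or ∞/∞ form), then apply L'Hôpital's rule:
  lim(x→0) 5·√x·ln(7x) = 0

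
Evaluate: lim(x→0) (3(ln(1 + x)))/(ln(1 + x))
This is a 0/0 indeterminate form.

Apply L'Hôpital's rule: differentiate numerator and denominator separately.
  f(x) = 3·ln(x + 1)   ⇒   f'(x) = 3/(x + 1)
  g(x) = ln(x + 1)   ⇒   g'(x) = 1/(x + 1)
  lim(x→0) f'(x)/g'(x) = lim(x→0) (3/(x + 1))/(1/(x + 1))
  = 3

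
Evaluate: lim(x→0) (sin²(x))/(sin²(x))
This is a 0/0 indeterminate form.

Apply L'Hôpital's rule: differentiate numerator and denominator separately.
  f(x) = sin(x)^2   ⇒   f'(x) = 2·sin(x)·cos(x)
  g(x) = sin(x)^2   ⇒   g'(x) = 2·sin(x)·cos(x)
  lim(x→0) f'(x)/g'(x) = lim(x→0) (2·sin(x)·cos(x))/(2·sin(x)·cos(x))
  = 1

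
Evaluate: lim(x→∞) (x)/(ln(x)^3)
This is an ∞/∞ indeterminate form.

Apply L'Hôpital's rule: differentiate numerator and denominator separately.
  f(x) = x   ⇒   f'(x) = 1
  g(x) = ln(x)^3   ⇒   g'(x) = 3·ln(x)^2/x
  lim(x→∞) f'(x)/g'(x) = lim(x→∞) (1)/(3·ln(x)^2/x)
  = ∞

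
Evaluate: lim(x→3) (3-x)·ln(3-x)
This is a 0·∞ indeterminate form.

Rewrite 0·∞ as a quotient (0/0 or ∞/∞ form), then apply L'Hôpital's rule:
  lim(x→3) (3-x)·ln(3-x) = 0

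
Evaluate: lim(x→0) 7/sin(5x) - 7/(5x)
This is an ∞-∞ indeterminate form.

Combine fractions or rationalize to convert ∞-∞ to 0/0 form:
  lim(x→0) 7/sin(5x) - 7/(5x) = 0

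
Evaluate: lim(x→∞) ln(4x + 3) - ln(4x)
This is an ∞-∞ indeterminate form.

Combine fractions or rationalize to convert ∞-∞ to 0/0 form:
  lim(x→∞) ln(4x + 3) - ln(4x) = 0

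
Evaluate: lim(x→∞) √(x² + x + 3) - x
This is an ∞-∞ indeterminate form.

Combine fractions or rationalize to convert ∞-∞ to 0/0 form:
  lim(x→∞) √(x² + x + 3) - x = 1/2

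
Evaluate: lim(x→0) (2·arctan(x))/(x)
This is a 0/0 indeterminate form.

Apply L'Hôpital's rule: differentiate numerator and denominator separately.
  f(x) = 2·atan(x)   ⇒   f'(x) = 2/(x^2 + 1)
  g(x) = x   ⇒   g'(x) = 1
  lim(x→0) f'(x)/g'(x) = lim(x→0) (2/(x^2 + 1))/(1)
  = 2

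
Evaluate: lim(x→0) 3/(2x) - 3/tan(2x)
This is an ∞-∞ indeterminate form.

Combine fractions or rationalize to convert ∞-∞ to 0/0 form:
  lim(x→0) 3/(2x) - 3/tan(2x) = 0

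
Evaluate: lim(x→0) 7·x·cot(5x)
This is a 0·∞ indeterminate form.

Rewrite 0·∞ as a quotient (0/0 or ∞/∞ form), then apply L'Hôpital's rule:
  lim(x→0) 7·x·cot(5x) = 7/5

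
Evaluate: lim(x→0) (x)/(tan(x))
This is a 0/0 indeterminate form.

Apply L'Hôpital's rule: differentiate numerator and denominator separately.
  f(x) = x   ⇒   f'(x) = 1
  g(x) = tan(x)   ⇒   g'(x) = tan(x)^2 + 1
  lim(x→0) f'(x)/g'(x) = lim(x→0) (1)/(tan(x)^2 + 1)
  = 1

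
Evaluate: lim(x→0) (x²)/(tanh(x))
This is a 0/0 indeterminate form.

Apply L'Hôpital's rule: differentiate numerator and denominator separately.
  f(x) = x^2   ⇒   f'(x) = 2·x
  g(x) = tanh(x)   ⇒   g'(x) = 1 - tanh(x)^2
  lim(x→0) f'(x)/g'(x) = lim(x→0) (2·x)/(1 - tanh(x)^2)
  = 0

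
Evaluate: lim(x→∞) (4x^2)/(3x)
This is an ∞/∞ indeterminate form.

Apply L'Hôpital's rule: differentiate numerator and denominator separately.
  f(x) = 4·x^2   ⇒   f'(x) = 8·x
  g(x) = 3·x   ⇒   g'(x) = 3
  lim(x→∞) f'(x)/g'(x) = lim(x→∞) (8·x)/(3)
  = ∞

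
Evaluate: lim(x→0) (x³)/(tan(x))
This is a 0/0 indeterminate form.

Apply L'Hôpital's rule: differentiate numerator and denominator separately.
  f(x) = x^3   ⇒   f'(x) = 3·x^2
  g(x) = tan(x)   ⇒   g'(x) = tan(x)^2 + 1
  lim(x→0) f'(x)/g'(x) = lim(x→0) (3·x^2)/(tan(x)^2 + 1)
  = 0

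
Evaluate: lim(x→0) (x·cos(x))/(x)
This is a 0/0 indeterminate form.

Apply L'Hôpital's rule: differentiate numerator and denominator separately.
  f(x) = x·cos(x)   ⇒   f'(x) = -x·sin(x) + cos(x)
  g(x) = x   ⇒   g'(x) = 1
  lim(x→0) f'(x)/g'(x) = lim(x→0) (-x·sin(x) + cos(x))/(1)
  = 1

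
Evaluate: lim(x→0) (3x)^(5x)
This is an exponential indeterminate form.

For exponential indeterminate forms, take the natural log:
  Let L = lim(x→0) (3x)^(5x)
  Then ln(L) = lim(x→0) [exponent × ln(base)]
  Evaluate using L'Hôpital or standard limits, then exponentiate.
  L = 1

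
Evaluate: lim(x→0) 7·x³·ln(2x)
This is a 0·∞ indeterminate form.

Rewrite 0·∞ as a quotient (0/0 or ∞/∞ form), then apply L'Hôpital's rule:
  lim(x→0) 7·x³·ln(2x) = 0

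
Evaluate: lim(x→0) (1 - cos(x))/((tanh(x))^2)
This is a 0/0 indeterminate form.

Apply L'Hôpital's rule: differentiate numerator and denominator separately.
  f(x) = 1 - cos(x)   ⇒   f'(x) = sin(x)
  g(x) = tanh(x)^2   ⇒   g'(x) = (2 - 2·tanh(x)^2)·tanh(x)
  lim(x→0) f'(x)/g'(x) = lim(x→0) (sin(x))/((2 - 2·tanh(x)^2)·tanh(x))
  = 1/2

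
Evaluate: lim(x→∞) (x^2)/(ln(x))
This is an ∞/∞ indeterminate form.

Apply L'Hôpital's rule: differentiate numerator and denominator separately.
  f(x) = x^2   ⇒   f'(x) = 2·x
  g(x) = ln(x)   ⇒   g'(x) = 1/x
  lim(x→∞) f'(x)/g'(x) = lim(x→∞) (2·x)/(1/x)
  = ∞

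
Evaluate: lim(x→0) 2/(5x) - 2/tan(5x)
This is an ∞-∞ indeterminate form.

Combine fractions or rationalize to convert ∞-∞ to 0/0 form:
  lim(x→0) 2/(5x) - 2/tan(5x) = 0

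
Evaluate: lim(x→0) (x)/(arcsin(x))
This is a 0/0 indeterminate form.

Apply L'Hôpital's rule: differentiate numerator and denominator separately.
  f(x) = x   ⇒   f'(x) = 1
  g(x) = asin(x)   ⇒   g'(x) = 1/sqrt(1 - x^2)
  lim(x→0) f'(x)/g'(x) = lim(x→0) (1)/(1/sqrt(1 - x^2))
  = 1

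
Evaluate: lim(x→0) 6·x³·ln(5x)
This is a 0·∞ indeterminate form.

Rewrite 0·∞ as a quotient (0/0 or ∞/∞ form), then apply L'Hôpital's rule:
  lim(x→0) 6·x³·ln(5x) = 0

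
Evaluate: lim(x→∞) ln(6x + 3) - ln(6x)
This is an ∞-∞ indeterminate form.

Combine fractions or rationalize to convert ∞-∞ to 0/0 form:
  lim(x→∞) ln(6x + 3) - ln(6x) = 0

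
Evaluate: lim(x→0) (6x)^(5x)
This is an exponential indeterminate form.

For exponential indeterminate forms, take the natural log:
  Let L = lim(x→0) (6x)^(5x)
  Then ln(L) = lim(x→0) [exponent × ln(base)]
  Evaluate using L'Hôpital or standard limits, then exponentiate.
  L = 1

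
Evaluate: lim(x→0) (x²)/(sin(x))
This is a 0/0 indeterminate form.

Apply L'Hôpital's rule: differentiate numerator and denominator separately.
  f(x) = x^2   ⇒   f'(x) = 2·x
  g(x) = sin(x)   ⇒   g'(x) = cos(x)
  lim(x→0) f'(x)/g'(x) = lim(x→0) (2·x)/(cos(x))
  = 0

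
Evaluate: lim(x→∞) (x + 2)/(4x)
This is an ∞/∞ indeterminate form.

Apply L'Hôpital's rule: differentiate numerator and denominator separately.
  f(x) = x + 2   ⇒   f'(x) = 1
  g(x) = 4·x   ⇒   g'(x) = 4
  lim(x→∞) f'(x)/g'(x) = lim(x→∞) (1)/(4)
  = 1/4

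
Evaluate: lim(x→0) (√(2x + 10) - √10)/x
This is a standard limit.

Factor or rationalize the expression:
  lim(x→0) (√(2x + 10) - √10)/x = sqrt(10)/10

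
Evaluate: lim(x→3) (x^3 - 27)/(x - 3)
This is a standard limit.

Factor or rationalize the expression:
  lim(x→3) (x^3 - 27)/(x - 3) = 27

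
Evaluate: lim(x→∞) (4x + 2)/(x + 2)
This is an ∞/∞ indeterminate form.

Apply L'Hôpital's rule: differentiate numerator and denominator separately.
  f(x) = 4·x + 2   ⇒   f'(x) = 4
  g(x) = x + 2   ⇒   g'(x) = 1
  lim(x→∞) f'(x)/g'(x) = lim(x→∞) (4)/(1)
  = 4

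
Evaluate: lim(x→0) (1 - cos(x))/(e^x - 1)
This is a 0/0 indeterminate form.

Apply L'Hôpital's rule: differentiate numerator and denominator separately.
  f(x) = 1 - cos(x)   ⇒   f'(x) = sin(x)
  g(x) = e^(x) - 1   ⇒   g'(x) = e^(x)
  lim(x→0) f'(x)/g'(x) = lim(x→0) (sin(x))/(e^(x))
  = 0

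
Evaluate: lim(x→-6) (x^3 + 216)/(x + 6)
This is a standard limit.

Factor or rationalize the expression:
  lim(x→-6) (x^3 + 216)/(x + 6) = 108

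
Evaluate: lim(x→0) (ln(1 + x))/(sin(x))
This is a 0/0 indeterminate form.

Apply L'Hôpital's rule: differentiate numerator and denominator separately.
  f(x) = ln(x + 1)   ⇒   f'(x) = 1/(x + 1)
  g(x) = sin(x)   ⇒   g'(x) = cos(x)
  lim(x→0) f'(x)/g'(x) = lim(x→0) (1/(x + 1))/(cos(x))
  = 1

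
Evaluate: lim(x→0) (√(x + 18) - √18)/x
This is a standard limit.

Factor or rationalize the expression:
  lim(x→0) (√(x + 18) - √18)/x = sqrt(2)/12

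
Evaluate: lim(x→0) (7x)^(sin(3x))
This is an exponential indeterminate form.

For exponential indeterminate forms, take the natural log:
  Let L = lim(x→0) (7x)^(sin(3x))
  Then ln(L) = lim(x→0) [exponent × ln(base)]
  Evaluate using L'Hôpital or standard limits, then exponentiate.
  L = 1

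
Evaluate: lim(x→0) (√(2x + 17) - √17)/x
This is a standard limit.

Factor or rationalize the expression:
  lim(x→0) (√(2x + 17) - √17)/x = sqrt(17)/17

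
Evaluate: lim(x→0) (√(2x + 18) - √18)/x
This is a standard limit.

Factor or rationalize the expression:
  lim(x→0) (√(2x + 18) - √18)/x = sqrt(2)/6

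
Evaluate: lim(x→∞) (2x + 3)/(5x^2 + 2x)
This is an ∞/∞ indeterminate form.

Apply L'Hôpital's rule: differentiate numerator and denominator separately.
  f(x) = 2·x + 3   ⇒   f'(x) = 2
  g(x) = 5·x^2 + 2·x   ⇒   g'(x) = 10·x + 2
  lim(x→∞) f'(x)/g'(x) = lim(x→∞) (2)/(10·x + 2)
  = 0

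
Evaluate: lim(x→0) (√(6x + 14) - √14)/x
This is a standard limit.

Factor or rationalize the expression:
  lim(x→0) (√(6x + 14) - √14)/x = 3·sqrt(14)/14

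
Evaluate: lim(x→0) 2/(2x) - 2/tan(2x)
This is an ∞-∞ indeterminate form.

Combine fractions or rationalize to convert ∞-∞ to 0/0 form:
  lim(x→0) 2/(2x) - 2/tan(2x) = 0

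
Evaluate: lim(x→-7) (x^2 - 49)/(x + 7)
This is a standard limit.

Factor or rationalize the expression:
  lim(x→-7) (x^2 - 49)/(x + 7) = -14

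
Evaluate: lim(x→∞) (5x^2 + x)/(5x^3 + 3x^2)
This is an ∞/∞ indeterminate form.

Apply L'Hôpital's rule: differentiate numerator and denominator separately.
  f(x) = 5·x^2 + x   ⇒   f'(x) = 10·x + 1
  g(x) = 5·x^3 + 3·x^2   ⇒   g'(x) = 15·x^2 + 6·x
  lim(x→∞) f'(x)/g'(x) = lim(x→∞) (10·x + 1)/(15·x^2 + 6·x)
  = 0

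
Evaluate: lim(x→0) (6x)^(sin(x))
This is an exponential indeterminate form.

For exponential indeterminate forms, take the natural log:
  Let L = lim(x→0) (6x)^(sin(x))
  Then ln(L) = lim(x→0) [exponent × ln(base)]
  Evaluate using L'Hôpital or standard limits, then exponentiate.
  L = 1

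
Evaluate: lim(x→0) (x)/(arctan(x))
This is a 0/0 indeterminate form.

Apply L'Hôpital's rule: differentiate numerator and denominator separately.
  f(x) = x   ⇒   f'(x) = 1
  g(x) = atan(x)   ⇒   g'(x) = 1/(x^2 + 1)
  lim(x→0) f'(x)/g'(x) = lim(x→0) (1)/(1/(x^2 + 1))
  = 1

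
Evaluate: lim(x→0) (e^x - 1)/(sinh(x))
This is a 0/0 indeterminate form.

Apply L'Hôpital's rule: differentiate numerator and denominator separately.
  f(x) = e^(x) - 1   ⇒   f'(x) = e^(x)
  g(x) = sinh(x)   ⇒   g'(x) = cosh(x)
  lim(x→0) f'(x)/g'(x) = lim(x→0) (e^(x))/(cosh(x))
  = 1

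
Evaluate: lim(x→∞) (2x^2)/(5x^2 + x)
This is an ∞/∞ indeterminate form.

Apply L'Hôpital's rule: differentiate numerator and denominator separately.
  f(x) = 2·x^2   ⇒   f'(x) = 4·x
  g(x) = 5·x^2 + x   ⇒   g'(x) = 10·x + 1
  lim(x→∞) f'(x)/g'(x) = lim(x→∞) (4·x)/(10·x + 1)
  = 2/5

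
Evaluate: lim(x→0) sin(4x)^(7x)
This is an exponential indeterminate form.

For exponential indeterminate forms, take the natural log:
  Let L = lim(x→0) sin(4x)^(7x)
  Then ln(L) = lim(x→0) [exponent × ln(base)]
  Evaluate using L'Hôpital or standard limits, then exponentiate.
  L = 1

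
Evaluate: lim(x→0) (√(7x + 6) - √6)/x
This is a standard limit.

Factor or rationalize the expression:
  lim(x→0) (√(7x + 6) - √6)/x = 7·sqrt(6)/12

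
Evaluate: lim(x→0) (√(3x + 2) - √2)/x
This is a standard limit.

Factor or rationalize the expression:
  lim(x→0) (√(3x + 2) - √2)/x = 3·sqrt(2)/4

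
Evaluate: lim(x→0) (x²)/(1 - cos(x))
This is a 0/0 indeterminate form.

Apply L'Hôpital's rule: differentiate numerator and denominator separately.
  f(x) = x^2   ⇒   f'(x) = 2·x
  g(x) = 1 - cos(x)   ⇒   g'(x) = sin(x)
  lim(x→0) f'(x)/g'(x) = lim(x→0) (2·x)/(sin(x))
  = 2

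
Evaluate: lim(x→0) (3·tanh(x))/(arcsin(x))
This is a 0/0 indeterminate form.

Apply L'Hôpital's rule: differentiate numerator and denominator separately.
  f(x) = 3·tanh(x)   ⇒   f'(x) = 3 - 3·tanh(x)^2
  g(x) = asin(x)   ⇒   g'(x) = 1/sqrt(1 - x^2)
  lim(x→0) f'(x)/g'(x) = lim(x→0) (3 - 3·tanh(x)^2)/(1/sqrt(1 - x^2))
  = 3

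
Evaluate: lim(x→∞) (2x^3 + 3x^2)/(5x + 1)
This is an ∞/∞ indeterminate form.

Apply L'Hôpital's rule: differentiate numerator and denominator separately.
  f(x) = 2·x^3 + 3·x^2   ⇒   f'(x) = 6·x^2 + 6·x
  g(x) = 5·x + 1   ⇒   g'(x) = 5
  lim(x→∞) f'(x)/g'(x) = lim(x→∞) (6·x^2 + 6·x)/(5)
  = ∞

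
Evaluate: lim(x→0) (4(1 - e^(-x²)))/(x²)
This is a 0/0 indeterminate form.

Apply L'Hôpital's rule: differentiate numerator and denominator separately.
  f(x) = 4 - 4·e^(-x^2)   ⇒   f'(x) = 8·x·e^(-x^2)
  g(x) = x^2   ⇒   g'(x) = 2·x
  lim(x→0) f'(x)/g'(x) = lim(x→0) (8·x·e^(-x^2))/(2·x)
  = 4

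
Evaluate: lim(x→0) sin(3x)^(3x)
This is an exponential indeterminate form.

For exponential indeterminate forms, take the natural log:
  Let L = lim(x→0) sin(3x)^(3x)
  Then ln(L) = lim(x→0) [exponent × ln(base)]
  Evaluate using L'Hôpital or standard limits, then exponentiate.
  L = 1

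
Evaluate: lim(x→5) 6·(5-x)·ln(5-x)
This is a 0·∞ indeterminate form.

Rewrite 0·∞ as a quotient (0/0 or ∞/∞ form), then apply L'Hôpital's rule:
  lim(x→5) 6·(5-x)·ln(5-x) = 0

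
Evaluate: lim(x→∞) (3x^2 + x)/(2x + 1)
This is an ∞/∞ indeterminate form.

Apply L'Hôpital's rule: differentiate numerator and denominator separately.
  f(x) = 3·x^2 + x   ⇒   f'(x) = 6·x + 1
  g(x) = 2·x + 1   ⇒   g'(x) = 2
  lim(x→∞) f'(x)/g'(x) = lim(x→∞) (6·x + 1)/(2)
  = ∞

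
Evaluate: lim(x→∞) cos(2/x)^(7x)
This is an exponential indeterminate form.

For exponential indeterminate forms, take the natural log:
  Let L = lim(x→∞) cos(2/x)^(7x)
  Then ln(L) = lim(x→∞) [exponent × ln(base)]
  Evaluate using L'Hôpital or standard limits, then exponentiate.
  L = 1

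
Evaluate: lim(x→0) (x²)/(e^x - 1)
This is a 0/0 indeterminate form.

Apply L'Hôpital's rule: differentiate numerator and denominator separately.
  f(x) = x^2   ⇒   f'(x) = 2·x
  g(x) = e^(x) - 1   ⇒   g'(x) = e^(x)
  lim(x→0) f'(x)/g'(x) = lim(x→0) (2·x)/(e^(x))
  = 0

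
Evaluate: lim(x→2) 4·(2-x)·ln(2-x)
This is a 0·∞ indeterminate form.

Rewrite 0·∞ as a quotient (0/0 or ∞/∞ form), then apply L'Hôpital's rule:
  lim(x→2) 4·(2-x)·ln(2-x) = 0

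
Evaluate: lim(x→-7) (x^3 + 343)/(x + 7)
This is a standard limit.

Factor or rationalize the expression:
  lim(x→-7) (x^3 + 343)/(x + 7) = 147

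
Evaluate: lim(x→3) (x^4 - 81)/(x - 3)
This is a standard limit.

Factor or rationalize the expression:
  lim(x→3) (x^4 - 81)/(x - 3) = 108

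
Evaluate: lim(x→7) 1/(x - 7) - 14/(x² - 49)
This is an ∞-∞ indeterminate form.

Combine fractions or rationalize to convert ∞-∞ to 0/0 form:
  lim(x→7) 1/(x - 7) - 14/(x² - 49) = 1/14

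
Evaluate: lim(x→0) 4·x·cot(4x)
This is a 0·∞ indeterminate form.

Rewrite 0·∞ as a quotient (0/0 or ∞/∞ form), then apply L'Hôpital's rule:
  lim(x→0) 4·x·cot(4x) = 1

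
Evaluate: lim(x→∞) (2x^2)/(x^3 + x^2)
This is an ∞/∞ indeterminate form.

Apply L'Hôpital's rule: differentiate numerator and denominator separately.
  f(x) = 2·x^2   ⇒   f'(x) = 4·x
  g(x) = x^3 + x^2   ⇒   g'(x) = 3·x^2 + 2·x
  lim(x→∞) f'(x)/g'(x) = lim(x→∞) (4·x)/(3·x^2 + 2·x)
  = 0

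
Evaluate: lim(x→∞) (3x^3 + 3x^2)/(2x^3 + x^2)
This is an ∞/∞ indeterminate form.

Apply L'Hôpital's rule: differentiate numerator and denominator separately.
  f(x) = 3·x^3 + 3·x^2   ⇒   f'(x) = 9·x^2 + 6·x
  g(x) = 2·x^3 + x^2   ⇒   g'(x) = 6·x^2 + 2·x
  lim(x→∞) f'(x)/g'(x) = lim(x→∞) (9·x^2 + 6·x)/(6·x^2 + 2·x)
  = 3/2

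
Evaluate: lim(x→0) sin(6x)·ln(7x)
This is a 0·∞ indeterminate form.

Rewrite 0·∞ as a quotient (0/0 or ∞/∞ form), then apply L'Hôpital's rule:
  lim(x→0) sin(6x)·ln(7x) = 0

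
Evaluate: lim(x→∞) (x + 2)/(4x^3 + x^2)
This is an ∞/∞ indeterminate form.

Apply L'Hôpital's rule: differentiate numerator and denominator separately.
  f(x) = x + 2   ⇒   f'(x) = 1
  g(x) = 4·x^3 + x^2   ⇒   g'(x) = 12·x^2 + 2·x
  lim(x→∞) f'(x)/g'(x) = lim(x→∞) (1)/(12·x^2 + 2·x)
  = 0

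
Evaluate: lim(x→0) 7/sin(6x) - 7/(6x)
This is an ∞-∞ indeterminate form.

Combine fractions or rationalize to convert ∞-∞ to 0/0 form:
  lim(x→0) 7/sin(6x) - 7/(6x) = 0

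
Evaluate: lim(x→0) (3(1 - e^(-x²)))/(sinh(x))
This is a 0/0 indeterminate form.

Apply L'Hôpital's rule: differentiate numerator and denominator separately.
  f(x) = 3 - 3·e^(-x^2)   ⇒   f'(x) = 6·x·e^(-x^2)
  g(x) = sinh(x)   ⇒   g'(x) = cosh(x)
  lim(x→0) f'(x)/g'(x) = lim(x→0) (6·x·e^(-x^2))/(cosh(x))
  = 0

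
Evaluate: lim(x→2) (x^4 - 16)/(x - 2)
This is a standard limit.

Factor or rationalize the expression:
  lim(x→2) (x^4 - 16)/(x - 2) = 32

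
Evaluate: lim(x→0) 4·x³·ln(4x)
This is a 0·∞ indeterminate form.

Rewrite 0·∞ as a quotient (0/0 or ∞/∞ form), then apply L'Hôpital's rule:
  lim(x→0) 4·x³·ln(4x) = 0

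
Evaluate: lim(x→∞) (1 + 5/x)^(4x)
This is an exponential indeterminate form.

For exponential indeterminate forms, take the natural log:
  Let L = lim(x→∞) (1 + 5/x)^(4x)
  Then ln(L) = lim(x→∞) [exponent × ln(base)]
  Evaluate using L'Hôpital or standard limits, then exponentiate.
  L = e^(20)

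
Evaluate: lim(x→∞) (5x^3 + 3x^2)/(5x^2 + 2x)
This is an ∞/∞ indeterminate form.

Apply L'Hôpital's rule: differentiate numerator and denominator separately.
  f(x) = 5·x^3 + 3·x^2   ⇒   f'(x) = 15·x^2 + 6·x
  g(x) = 5·x^2 + 2·x   ⇒   g'(x) = 10·x + 2
  lim(x→∞) f'(x)/g'(x) = lim(x→∞) (15·x^2 + 6·x)/(10·x + 2)
  = ∞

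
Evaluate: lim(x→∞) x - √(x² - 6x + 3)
This is an ∞-∞ indeterminate form.

Combine fractions or rationalize to convert ∞-∞ to 0/0 form:
  lim(x→∞) x - √(x² - 6x + 3) = 3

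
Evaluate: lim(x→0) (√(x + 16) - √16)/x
This is a standard limit.

Factor or rationalize the expression:
  lim(x→0) (√(x + 16) - √16)/x = 1/8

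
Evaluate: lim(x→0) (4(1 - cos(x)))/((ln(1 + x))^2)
This is a 0/0 indeterminate form.

Apply L'Hôpital's rule: differentiate numerator and denominator separately.
  f(x) = 4 - 4·cos(x)   ⇒   f'(x) = 4·sin(x)
  g(x) = ln(x + 1)^2   ⇒   g'(x) = 2·ln(x + 1)/(x + 1)
  lim(x→0) f'(x)/g'(x) = lim(x→0) (4·sin(x))/(2·ln(x + 1)/(x + 1))
  = 2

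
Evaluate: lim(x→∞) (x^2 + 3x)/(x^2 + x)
This is an ∞/∞ indeterminate form.

Apply L'Hôpital's rule: differentiate numerator and denominator separately.
  f(x) = x^2 + 3·x   ⇒   f'(x) = 2·x + 3
  g(x) = x^2 + x   ⇒   g'(x) = 2·x + 1
  lim(x→∞) f'(x)/g'(x) = lim(x→∞) (2·x + 3)/(2·x + 1)
  = 1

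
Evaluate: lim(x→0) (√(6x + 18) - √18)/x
This is a standard limit.

Factor or rationalize the expression:
  lim(x→0) (√(6x + 18) - √18)/x = sqrt(2)/2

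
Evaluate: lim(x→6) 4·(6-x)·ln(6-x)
This is a 0·∞ indeterminate form.

Rewrite 0·∞ as a quotient (0/0 or ∞/∞ form), then apply L'Hôpital's rule:
  lim(x→6) 4·(6-x)·ln(6-x) = 0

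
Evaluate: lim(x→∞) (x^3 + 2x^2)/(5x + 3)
This is an ∞/∞ indeterminate form.

Apply L'Hôpital's rule: differentiate numerator and denominator separately.
  f(x) = x^3 + 2·x^2   ⇒   f'(x) = 3·x^2 + 4·x
  g(x) = 5·x + 3   ⇒   g'(x) = 5
  lim(x→∞) f'(x)/g'(x) = lim(x→∞) (3·x^2 + 4·x)/(5)
  = ∞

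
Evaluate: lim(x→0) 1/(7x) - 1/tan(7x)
This is an ∞-∞ indeterminate form.

Combine fractions or rationalize to convert ∞-∞ to 0/0 form:
  lim(x→0) 1/(7x) - 1/tan(7x) = 0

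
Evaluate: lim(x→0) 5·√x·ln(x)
This is a 0·∞ indeterminate form.

Rewrite 0·∞ as a quotient (0/0 or ∞/∞ form), then apply L'Hôpital's rule:
  lim(x→0) 5·√x·ln(x) = 0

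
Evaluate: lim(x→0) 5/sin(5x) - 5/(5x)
This is an ∞-∞ indeterminate form.

Combine fractions or rationalize to convert ∞-∞ to 0/0 form:
  lim(x→0) 5/sin(5x) - 5/(5x) = 0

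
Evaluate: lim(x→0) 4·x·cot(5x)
This is a 0·∞ indeterminate form.

Rewrite 0·∞ as a quotient (0/0 or ∞/∞ form), then apply L'Hôpital's rule:
  lim(x→0) 4·x·cot(5x) = 4/5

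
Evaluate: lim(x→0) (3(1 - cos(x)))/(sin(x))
This is a 0/0 indeterminate form.

Apply L'Hôpital's rule: differentiate numerator and denominator separately.
  f(x) = 3 - 3·cos(x)   ⇒   f'(x) = 3·sin(x)
  g(x) = sin(x)   ⇒   g'(x) = cos(x)
  lim(x→0) f'(x)/g'(x) = lim(x→0) (3·sin(x))/(cos(x))
  = 0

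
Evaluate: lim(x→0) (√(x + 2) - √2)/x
This is a standard limit.

Factor or rationalize the expression:
  lim(x→0) (√(x + 2) - √2)/x = sqrt(2)/4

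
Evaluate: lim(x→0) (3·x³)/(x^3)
This is a 0/0 indeterminate form.

Apply L'Hôpital's rule: differentiate numerator and denominator separately.
  f(x) = 3·x^3   ⇒   f'(x) = 9·x^2
  g(x) = x^3   ⇒   g'(x) = 3·x^2
  lim(x→0) f'(x)/g'(x) = lim(x→0) (9·x^2)/(3·x^2)
  = 3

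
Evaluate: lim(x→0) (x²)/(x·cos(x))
This is a 0/0 indeterminate form.

Apply L'Hôpital's rule: differentiate numerator and denominator separately.
  f(x) = x^2   ⇒   f'(x) = 2·x
  g(x) = x·cos(x)   ⇒   g'(x) = -x·sin(x) + cos(x)
  lim(x→0) f'(x)/g'(x) = lim(x→0) (2·x)/(-x·sin(x) + cos(x))
  = 0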